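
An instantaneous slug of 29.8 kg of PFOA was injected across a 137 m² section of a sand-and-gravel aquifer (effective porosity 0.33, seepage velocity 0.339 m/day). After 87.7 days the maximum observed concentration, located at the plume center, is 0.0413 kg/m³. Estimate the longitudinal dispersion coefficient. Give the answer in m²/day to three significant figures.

0.231 m²/day

At the plume center C_max = M/(n_e·A·√(4πDt)), so D = M²/(4πt·(n_e·A·C_max)²).
n_e·A·C_max = 0.33 × 137 × 0.0413 = 1.867 kg/m.
D = 29.8²/(4π × 87.7 × 1.867²) = 0.231 m²/day.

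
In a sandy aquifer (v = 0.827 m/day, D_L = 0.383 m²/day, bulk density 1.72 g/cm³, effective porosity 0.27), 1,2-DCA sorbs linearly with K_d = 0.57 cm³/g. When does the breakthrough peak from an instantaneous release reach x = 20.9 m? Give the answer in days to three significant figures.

Retardation factor R = 1 + ρ_b·K_d/n = 1 + 1.72 × 0.57/0.27 = 4.631.
Sorption retards both mechanisms: v_R = v/R = 0.1786 m/day, D_R = D/R = 0.08270 m²/day.
Peak time from v_R²t² + 2D_R t − x² = 0: t = (√(D_R² + v_R²x²) − D_R)/v_R².
√(D_R² + v_R²x²) = √(0.08270² + 0.1786² × 20.9²) = 3.734; v_R² = 0.03190.
t = (3.734 − 0.08270)/0.03190 = 114 days.

114 days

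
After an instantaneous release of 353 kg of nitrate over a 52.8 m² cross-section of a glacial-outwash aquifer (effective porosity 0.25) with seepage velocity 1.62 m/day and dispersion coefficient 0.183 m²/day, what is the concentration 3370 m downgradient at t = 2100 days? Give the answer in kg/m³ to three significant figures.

0.198 kg/m³

For an instantaneous plane source, C(x,t) = M/(n_e·A·√(4πDt)) · exp(−(x−vt)²/(4Dt)), with n_e·A the pore (flow) area.
Plume center vt = 1.62 × 2100 = 3402 m, so the well at 3370 m is 32 m upgradient of the peak.
√(4πDt) = 69.49 m, giving peak height M/(n_e·A·√(4πDt)) = 353/(0.25 × 52.8 × 69.49) = 0.3848 kg/m³.
(x−vt)²/(4Dt) = (-32)²/(4 × 0.183 × 2100) = 0.6661; exp(−0.6661) = 0.5137.
C = 0.3848 × 0.5137 = 0.198 kg/m³.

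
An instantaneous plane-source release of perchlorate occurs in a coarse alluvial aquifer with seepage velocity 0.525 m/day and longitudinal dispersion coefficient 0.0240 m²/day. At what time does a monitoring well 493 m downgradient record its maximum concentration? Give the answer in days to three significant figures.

For the 1D instantaneous-source solution, setting ∂C/∂t = 0 at fixed x gives v²t² + 2Dt − x² = 0, so t = (√(D² + v²x²) − D)/v².
√(D² + v²x²) = √(0.0240² + 0.525² × 493²) = 258.8; v² = 0.275625.
t = (258.8 − 0.0240)/0.275625 = 939 days (vs. the pure-advection estimate x/v = 939 d).

939 days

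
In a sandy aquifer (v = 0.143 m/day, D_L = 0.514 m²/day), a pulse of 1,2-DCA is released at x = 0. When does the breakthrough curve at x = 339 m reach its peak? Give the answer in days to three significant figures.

For the 1D instantaneous-source solution, setting ∂C/∂t = 0 at fixed x gives v²t² + 2Dt − x² = 0, so t = (√(D² + v²x²) − D)/v².
√(D² + v²x²) = √(0.514² + 0.143² × 339²) = 48.48; v² = 0.020449.
t = (48.48 − 0.514)/0.020449 = 2350 days (vs. the pure-advection estimate x/v = 2370 d).

2350 days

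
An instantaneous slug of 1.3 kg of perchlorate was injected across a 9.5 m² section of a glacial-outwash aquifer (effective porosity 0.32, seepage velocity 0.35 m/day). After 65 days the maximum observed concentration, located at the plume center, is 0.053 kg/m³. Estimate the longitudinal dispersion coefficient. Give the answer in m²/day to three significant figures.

At the plume center C_max = M/(n_e·A·√(4πDt)), so D = M²/(4πt·(n_e·A·C_max)²).
n_e·A·C_max = 0.32 × 9.5 × 0.053 = 0.1611 kg/m.
D = 1.3²/(4π × 65 × 0.1611²) = 0.0797 m²/day.

0.0797 m²/day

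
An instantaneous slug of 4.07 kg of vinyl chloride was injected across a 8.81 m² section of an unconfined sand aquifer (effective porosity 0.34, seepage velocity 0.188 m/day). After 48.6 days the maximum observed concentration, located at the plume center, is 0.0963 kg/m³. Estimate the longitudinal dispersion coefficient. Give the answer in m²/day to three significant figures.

At the plume center C_max = M/(n_e·A·√(4πDt)), so D = M²/(4πt·(n_e·A·C_max)²).
n_e·A·C_max = 0.34 × 8.81 × 0.0963 = 0.2885 kg/m.
D = 4.07²/(4π × 48.6 × 0.2885²) = 0.326 m²/day.

0.326 m²/day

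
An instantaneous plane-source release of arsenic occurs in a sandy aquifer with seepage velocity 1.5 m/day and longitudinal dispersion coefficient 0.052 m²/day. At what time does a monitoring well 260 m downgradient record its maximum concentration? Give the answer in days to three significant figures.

For the 1D instantaneous-source solution, setting ∂C/∂t = 0 at fixed x gives v²t² + 2Dt − x² = 0, so t = (√(D² + v²x²) − D)/v².
√(D² + v²x²) = √(0.052² + 1.5² × 260²) = 390.0; v² = 2.25.
t = (390.0 − 0.052)/2.25 = 173 days (vs. the pure-advection estimate x/v = 173 d).

173 days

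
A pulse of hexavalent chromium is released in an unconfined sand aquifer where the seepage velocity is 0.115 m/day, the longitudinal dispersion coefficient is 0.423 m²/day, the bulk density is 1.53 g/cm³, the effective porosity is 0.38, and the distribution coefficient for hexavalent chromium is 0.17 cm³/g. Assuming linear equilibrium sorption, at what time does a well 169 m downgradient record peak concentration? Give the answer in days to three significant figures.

Retardation factor R = 1 + ρ_b·K_d/n = 1 + 1.53 × 0.17/0.38 = 1.684.
Sorption retards both mechanisms: v_R = v/R = 0.06829 m/day, D_R = D/R = 0.2512 m²/day.
Peak time from v_R²t² + 2D_R t − x² = 0: t = (√(D_R² + v_R²x²) − D_R)/v_R².
√(D_R² + v_R²x²) = √(0.2512² + 0.06829² × 169²) = 11.54; v_R² = 0.004664.
t = (11.54 − 0.2512)/0.004664 = 2420 days.

2420 days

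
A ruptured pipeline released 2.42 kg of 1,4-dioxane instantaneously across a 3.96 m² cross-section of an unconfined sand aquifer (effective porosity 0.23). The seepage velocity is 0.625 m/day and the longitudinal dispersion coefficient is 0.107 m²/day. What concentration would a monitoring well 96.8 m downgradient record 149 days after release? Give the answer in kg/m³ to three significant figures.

0.152 kg/m³

For an instantaneous plane source, C(x,t) = M/(n_e·A·√(4πDt)) · exp(−(x−vt)²/(4Dt)), with n_e·A the pore (flow) area.
Plume center vt = 0.625 × 149 = 93.125 m, so the well at 96.8 m is 3.675 m downgradient of the peak.
√(4πDt) = 14.15 m, giving peak height M/(n_e·A·√(4πDt)) = 2.42/(0.23 × 3.96 × 14.15) = 0.1878 kg/m³.
(x−vt)²/(4Dt) = (3.675)²/(4 × 0.107 × 149) = 0.2118; exp(−0.2118) = 0.8091.
C = 0.1878 × 0.8091 = 0.152 kg/m³.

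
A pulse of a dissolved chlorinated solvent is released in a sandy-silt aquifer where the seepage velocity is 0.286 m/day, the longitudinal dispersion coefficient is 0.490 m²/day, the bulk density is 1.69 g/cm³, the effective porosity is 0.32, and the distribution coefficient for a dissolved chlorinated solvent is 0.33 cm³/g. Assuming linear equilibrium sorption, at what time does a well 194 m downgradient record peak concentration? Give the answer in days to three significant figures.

Retardation factor R = 1 + ρ_b·K_d/n = 1 + 1.69 × 0.33/0.32 = 2.743.
Sorption retards both mechanisms: v_R = v/R = 0.1043 m/day, D_R = D/R = 0.1786 m²/day.
Peak time from v_R²t² + 2D_R t − x² = 0: t = (√(D_R² + v_R²x²) − D_R)/v_R².
√(D_R² + v_R²x²) = √(0.1786² + 0.1043² × 194²) = 20.23; v_R² = 0.01088.
t = (20.23 − 0.1786)/0.01088 = 1840 days.

1840 days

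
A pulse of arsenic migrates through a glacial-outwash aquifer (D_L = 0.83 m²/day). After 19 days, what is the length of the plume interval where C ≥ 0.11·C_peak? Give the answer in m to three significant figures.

The plume is Gaussian with σ = √(2Dt) = √(2 × 0.83 × 19) = 5.616 m.
C/C_peak = exp(−Δx²/(2σ²)) = 0.11 ⇒ Δx = σ·√(−2 ln 0.11) = 5.616 × 2.101 = 11.80 m.
Width = 2Δx = 23.6 m.

23.6 m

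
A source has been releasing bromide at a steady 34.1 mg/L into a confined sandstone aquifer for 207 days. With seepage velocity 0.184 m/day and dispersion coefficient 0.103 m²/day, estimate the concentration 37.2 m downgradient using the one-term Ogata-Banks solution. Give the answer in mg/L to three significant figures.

18.9 mg/L

For a continuous step input, C/C₀ ≈ ½·erfc((x−vt)/(2√(Dt))).
vt = 0.184 × 207 = 38.088 m and 2√(Dt) = 2√(0.103 × 207) = 9.235 m.
Argument (x−vt)/(2√(Dt)) = (37.2 − 38.088)/9.235 = -0.09616; ½·erfc(-0.09616) = 0.5541.
C = 34.1 × 0.5541 = 18.9 mg/L.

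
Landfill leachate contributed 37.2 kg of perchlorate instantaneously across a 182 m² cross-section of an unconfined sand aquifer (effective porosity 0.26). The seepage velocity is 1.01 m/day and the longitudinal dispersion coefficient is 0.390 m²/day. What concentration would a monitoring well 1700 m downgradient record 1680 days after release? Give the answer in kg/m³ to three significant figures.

0.00863 kg/m³

For an instantaneous plane source, C(x,t) = M/(n_e·A·√(4πDt)) · exp(−(x−vt)²/(4Dt)), with n_e·A the pore (flow) area.
Plume center vt = 1.01 × 1680 = 1696.8 m, so the well at 1700 m is 3.2 m downgradient of the peak.
√(4πDt) = 90.74 m, giving peak height M/(n_e·A·√(4πDt)) = 37.2/(0.26 × 182 × 90.74) = 0.008664 kg/m³.
(x−vt)²/(4Dt) = (3.2)²/(4 × 0.390 × 1680) = 0.003907; exp(−0.003907) = 0.9961.
C = 0.008664 × 0.9961 = 0.00863 kg/m³.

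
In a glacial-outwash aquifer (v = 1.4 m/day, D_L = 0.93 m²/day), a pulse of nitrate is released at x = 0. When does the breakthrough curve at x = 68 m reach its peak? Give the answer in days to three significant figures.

48.1 days

For the 1D instantaneous-source solution, setting ∂C/∂t = 0 at fixed x gives v²t² + 2Dt − x² = 0, so t = (√(D² + v²x²) − D)/v².
√(D² + v²x²) = √(0.93² + 1.4² × 68²) = 95.20; v² = 1.96.
t = (95.20 − 0.93)/1.96 = 48.1 days (vs. the pure-advection estimate x/v = 48.6 d).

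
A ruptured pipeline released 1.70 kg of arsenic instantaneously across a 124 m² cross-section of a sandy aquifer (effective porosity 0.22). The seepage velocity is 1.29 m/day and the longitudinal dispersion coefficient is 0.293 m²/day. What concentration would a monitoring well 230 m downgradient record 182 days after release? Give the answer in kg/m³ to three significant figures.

0.00216 kg/m³

For an instantaneous plane source, C(x,t) = M/(n_e·A·√(4πDt)) · exp(−(x−vt)²/(4Dt)), with n_e·A the pore (flow) area.
Plume center vt = 1.29 × 182 = 234.78 m, so the well at 230 m is 4.78 m upgradient of the peak.
√(4πDt) = 25.89 m, giving peak height M/(n_e·A·√(4πDt)) = 1.70/(0.22 × 124 × 25.89) = 0.002407 kg/m³.
(x−vt)²/(4Dt) = (-4.78)²/(4 × 0.293 × 182) = 0.1071; exp(−0.1071) = 0.8984.
C = 0.002407 × 0.8984 = 0.00216 kg/m³.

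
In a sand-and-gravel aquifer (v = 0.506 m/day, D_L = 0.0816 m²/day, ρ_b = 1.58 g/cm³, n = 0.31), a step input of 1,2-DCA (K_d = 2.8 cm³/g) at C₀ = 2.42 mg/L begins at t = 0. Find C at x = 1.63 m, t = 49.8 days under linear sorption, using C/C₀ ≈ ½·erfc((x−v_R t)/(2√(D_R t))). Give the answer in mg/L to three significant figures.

Retardation factor R = 1 + ρ_b·K_d/n = 1 + 1.58 × 2.8/0.31 = 15.27.
Sorption retards both mechanisms: v_R = v/R = 0.03314 m/day, D_R = D/R = 0.005344 m²/day.
v_R·t = 0.03314 × 49.8 = 1.650372 m; 2√(D_R t) = 1.032 m; argument = (1.63 − 1.650372)/1.032 = -0.01974.
C = C₀ × ½·erfc(-0.01974) = 2.42 × 0.5111 = 1.24 mg/L.

1.24 mg/L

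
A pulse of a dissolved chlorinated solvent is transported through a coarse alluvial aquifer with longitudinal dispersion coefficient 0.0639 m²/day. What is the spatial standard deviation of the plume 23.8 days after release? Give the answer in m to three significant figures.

Dispersive spreading gives a Gaussian with σ² = 2Dt; advection only shifts the center.
σ = √(2 × 0.0639 × 23.8) = 1.74 m.

1.74 m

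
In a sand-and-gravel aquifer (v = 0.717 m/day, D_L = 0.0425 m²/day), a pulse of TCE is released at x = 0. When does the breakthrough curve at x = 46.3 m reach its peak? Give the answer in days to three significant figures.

64.5 days

For the 1D instantaneous-source solution, setting ∂C/∂t = 0 at fixed x gives v²t² + 2Dt − x² = 0, so t = (√(D² + v²x²) − D)/v².
√(D² + v²x²) = √(0.0425² + 0.717² × 46.3²) = 33.20; v² = 0.514089.
t = (33.20 − 0.0425)/0.514089 = 64.5 days (vs. the pure-advection estimate x/v = 64.6 d).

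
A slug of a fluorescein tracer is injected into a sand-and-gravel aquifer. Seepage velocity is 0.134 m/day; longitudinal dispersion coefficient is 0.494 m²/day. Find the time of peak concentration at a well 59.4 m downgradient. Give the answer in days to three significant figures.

For the 1D instantaneous-source solution, setting ∂C/∂t = 0 at fixed x gives v²t² + 2Dt − x² = 0, so t = (√(D² + v²x²) − D)/v².
√(D² + v²x²) = √(0.494² + 0.134² × 59.4²) = 7.975; v² = 0.017956.
t = (7.975 − 0.494)/0.017956 = 417 days (vs. the pure-advection estimate x/v = 443 d).

417 days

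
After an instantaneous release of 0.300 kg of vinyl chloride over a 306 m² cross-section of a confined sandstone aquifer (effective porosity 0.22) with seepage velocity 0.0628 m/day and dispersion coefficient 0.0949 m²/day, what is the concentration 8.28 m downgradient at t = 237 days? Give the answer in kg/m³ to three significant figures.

0.000163 kg/m³

For an instantaneous plane source, C(x,t) = M/(n_e·A·√(4πDt)) · exp(−(x−vt)²/(4Dt)), with n_e·A the pore (flow) area.
Plume center vt = 0.0628 × 237 = 14.8836 m, so the well at 8.28 m is 6.6036 m upgradient of the peak.
√(4πDt) = 16.81 m, giving peak height M/(n_e·A·√(4πDt)) = 0.300/(0.22 × 306 × 16.81) = 0.0002651 kg/m³.
(x−vt)²/(4Dt) = (-6.6036)²/(4 × 0.0949 × 237) = 0.4847; exp(−0.4847) = 0.6159.
C = 0.0002651 × 0.6159 = 0.000163 kg/m³.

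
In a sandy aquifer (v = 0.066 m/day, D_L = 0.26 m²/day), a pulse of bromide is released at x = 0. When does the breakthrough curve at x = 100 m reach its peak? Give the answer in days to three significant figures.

For the 1D instantaneous-source solution, setting ∂C/∂t = 0 at fixed x gives v²t² + 2Dt − x² = 0, so t = (√(D² + v²x²) − D)/v².
√(D² + v²x²) = √(0.26² + 0.066² × 100²) = 6.605; v² = 0.004356.
t = (6.605 − 0.26)/0.004356 = 1460 days (vs. the pure-advection estimate x/v = 1520 d).

1460 days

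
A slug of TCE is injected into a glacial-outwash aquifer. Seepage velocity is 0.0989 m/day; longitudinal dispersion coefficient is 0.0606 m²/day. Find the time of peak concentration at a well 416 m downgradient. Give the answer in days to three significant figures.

4200 days

For the 1D instantaneous-source solution, setting ∂C/∂t = 0 at fixed x gives v²t² + 2Dt − x² = 0, so t = (√(D² + v²x²) − D)/v².
√(D² + v²x²) = √(0.0606² + 0.0989² × 416²) = 41.14; v² = 0.00978121.
t = (41.14 − 0.0606)/0.00978121 = 4200 days (vs. the pure-advection estimate x/v = 4210 d).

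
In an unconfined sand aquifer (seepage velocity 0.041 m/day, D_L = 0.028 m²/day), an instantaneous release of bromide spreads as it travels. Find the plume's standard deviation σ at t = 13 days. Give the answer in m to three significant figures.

Dispersive spreading gives a Gaussian with σ² = 2Dt; advection only shifts the center.
σ = √(2 × 0.028 × 13) = 0.853 m.

0.853 m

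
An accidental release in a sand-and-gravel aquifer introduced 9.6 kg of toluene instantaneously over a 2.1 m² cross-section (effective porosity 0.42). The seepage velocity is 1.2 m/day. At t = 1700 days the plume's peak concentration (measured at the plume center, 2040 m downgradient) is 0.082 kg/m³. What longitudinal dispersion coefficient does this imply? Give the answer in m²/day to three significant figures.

At the plume center C_max = M/(n_e·A·√(4πDt)), so D = M²/(4πt·(n_e·A·C_max)²).
n_e·A·C_max = 0.42 × 2.1 × 0.082 = 0.07232 kg/m.
D = 9.6²/(4π × 1700 × 0.07232²) = 0.825 m²/day.

0.825 m²/day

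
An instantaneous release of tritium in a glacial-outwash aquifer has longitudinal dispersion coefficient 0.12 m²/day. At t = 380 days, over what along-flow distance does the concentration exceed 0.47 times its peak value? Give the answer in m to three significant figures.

23.5 m

The plume is Gaussian with σ = √(2Dt) = √(2 × 0.12 × 380) = 9.550 m.
C/C_peak = exp(−Δx²/(2σ²)) = 0.47 ⇒ Δx = σ·√(−2 ln 0.47) = 9.550 × 1.229 = 11.74 m.
Width = 2Δx = 23.5 m.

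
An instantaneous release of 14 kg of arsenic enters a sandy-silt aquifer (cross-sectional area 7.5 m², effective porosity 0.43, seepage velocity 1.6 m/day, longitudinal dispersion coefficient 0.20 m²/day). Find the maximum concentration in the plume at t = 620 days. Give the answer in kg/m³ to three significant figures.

The peak of an instantaneous 1D plume sits at x = vt; there the Gaussian factor is 1 and C_max = M/(n_e·A·√(4πDt)), where n_e·A is the pore area the mass is dissolved in.
√(4πDt) = √(4π × 0.20 × 620) = 39.47 m, so C_max = 14/(0.43 × 7.5 × 39.47) = 0.110 kg/m³.

0.110 kg/m³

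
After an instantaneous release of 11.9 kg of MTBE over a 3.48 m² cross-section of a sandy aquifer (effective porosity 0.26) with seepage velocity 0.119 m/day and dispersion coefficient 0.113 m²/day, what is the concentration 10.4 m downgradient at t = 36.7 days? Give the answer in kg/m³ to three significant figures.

For an instantaneous plane source, C(x,t) = M/(n_e·A·√(4πDt)) · exp(−(x−vt)²/(4Dt)), with n_e·A the pore (flow) area.
Plume center vt = 0.119 × 36.7 = 4.3673 m, so the well at 10.4 m is 6.0327 m downgradient of the peak.
√(4πDt) = 7.219 m, giving peak height M/(n_e·A·√(4πDt)) = 11.9/(0.26 × 3.48 × 7.219) = 1.822 kg/m³.
(x−vt)²/(4Dt) = (6.0327)²/(4 × 0.113 × 36.7) = 2.194; exp(−2.194) = 0.1115.
C = 1.822 × 0.1115 = 0.203 kg/m³.

0.203 kg/m³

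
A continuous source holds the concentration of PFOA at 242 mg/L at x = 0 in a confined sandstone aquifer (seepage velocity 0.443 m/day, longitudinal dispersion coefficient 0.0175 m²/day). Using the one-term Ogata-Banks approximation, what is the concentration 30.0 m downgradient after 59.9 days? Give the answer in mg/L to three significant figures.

2.02 mg/L

For a continuous step input, C/C₀ ≈ ½·erfc((x−vt)/(2√(Dt))).
vt = 0.443 × 59.9 = 26.5357 m and 2√(Dt) = 2√(0.0175 × 59.9) = 2.048 m.
Argument (x−vt)/(2√(Dt)) = (30.0 − 26.5357)/2.048 = 1.692; ½·erfc(1.692) = 0.008359.
C = 242 × 0.008359 = 2.02 mg/L.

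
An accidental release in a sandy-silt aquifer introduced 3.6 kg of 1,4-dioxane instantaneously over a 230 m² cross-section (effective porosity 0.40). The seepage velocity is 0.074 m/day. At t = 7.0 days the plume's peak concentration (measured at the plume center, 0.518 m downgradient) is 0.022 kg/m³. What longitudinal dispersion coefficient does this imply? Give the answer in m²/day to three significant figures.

At the plume center C_max = M/(n_e·A·√(4πDt)), so D = M²/(4πt·(n_e·A·C_max)²).
n_e·A·C_max = 0.40 × 230 × 0.022 = 2.024 kg/m.
D = 3.6²/(4π × 7.0 × 2.024²) = 0.0360 m²/day.

0.0360 m²/day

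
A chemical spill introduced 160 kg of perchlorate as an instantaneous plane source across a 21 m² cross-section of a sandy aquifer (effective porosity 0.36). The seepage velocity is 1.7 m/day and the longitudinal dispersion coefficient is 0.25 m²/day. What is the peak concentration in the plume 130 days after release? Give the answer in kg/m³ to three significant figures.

The peak of an instantaneous 1D plume sits at x = vt; there the Gaussian factor is 1 and C_max = M/(n_e·A·√(4πDt)), where n_e·A is the pore area the mass is dissolved in.
√(4πDt) = √(4π × 0.25 × 130) = 20.21 m, so C_max = 160/(0.36 × 21 × 20.21) = 1.05 kg/m³.

1.05 kg/m³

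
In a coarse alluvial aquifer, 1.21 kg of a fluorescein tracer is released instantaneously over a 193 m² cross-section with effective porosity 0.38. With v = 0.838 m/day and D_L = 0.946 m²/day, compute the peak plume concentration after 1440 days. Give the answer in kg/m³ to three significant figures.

0.000126 kg/m³

The peak of an instantaneous 1D plume sits at x = vt; there the Gaussian factor is 1 and C_max = M/(n_e·A·√(4πDt)), where n_e·A is the pore area the mass is dissolved in.
√(4πDt) = √(4π × 0.946 × 1440) = 130.8 m, so C_max = 1.21/(0.38 × 193 × 130.8) = 0.000126 kg/m³.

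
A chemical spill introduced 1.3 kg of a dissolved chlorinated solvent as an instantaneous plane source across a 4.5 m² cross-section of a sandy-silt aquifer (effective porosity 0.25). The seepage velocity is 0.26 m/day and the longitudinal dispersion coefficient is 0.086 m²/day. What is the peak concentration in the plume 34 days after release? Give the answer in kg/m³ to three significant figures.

0.191 kg/m³

The peak of an instantaneous 1D plume sits at x = vt; there the Gaussian factor is 1 and C_max = M/(n_e·A·√(4πDt)), where n_e·A is the pore area the mass is dissolved in.
√(4πDt) = √(4π × 0.086 × 34) = 6.062 m, so C_max = 1.3/(0.25 × 4.5 × 6.062) = 0.191 kg/m³.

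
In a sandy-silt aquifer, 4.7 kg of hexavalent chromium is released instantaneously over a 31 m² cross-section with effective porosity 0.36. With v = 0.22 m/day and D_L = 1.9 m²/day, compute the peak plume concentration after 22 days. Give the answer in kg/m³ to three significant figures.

The peak of an instantaneous 1D plume sits at x = vt; there the Gaussian factor is 1 and C_max = M/(n_e·A·√(4πDt)), where n_e·A is the pore area the mass is dissolved in.
√(4πDt) = √(4π × 1.9 × 22) = 22.92 m, so C_max = 4.7/(0.36 × 31 × 22.92) = 0.0184 kg/m³.

0.0184 kg/m³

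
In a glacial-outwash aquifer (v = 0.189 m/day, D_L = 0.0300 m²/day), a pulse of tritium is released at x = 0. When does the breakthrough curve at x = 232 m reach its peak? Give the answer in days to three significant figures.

For the 1D instantaneous-source solution, setting ∂C/∂t = 0 at fixed x gives v²t² + 2Dt − x² = 0, so t = (√(D² + v²x²) − D)/v².
√(D² + v²x²) = √(0.0300² + 0.189² × 232²) = 43.85; v² = 0.035721.
t = (43.85 − 0.0300)/0.035721 = 1230 days (vs. the pure-advection estimate x/v = 1230 d).

1230 days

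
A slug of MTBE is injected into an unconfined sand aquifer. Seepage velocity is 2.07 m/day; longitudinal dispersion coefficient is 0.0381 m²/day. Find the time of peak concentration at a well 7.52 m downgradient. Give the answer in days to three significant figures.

For the 1D instantaneous-source solution, setting ∂C/∂t = 0 at fixed x gives v²t² + 2Dt − x² = 0, so t = (√(D² + v²x²) − D)/v².
√(D² + v²x²) = √(0.0381² + 2.07² × 7.52²) = 15.57; v² = 4.2849.
t = (15.57 − 0.0381)/4.2849 = 3.62 days (vs. the pure-advection estimate x/v = 3.63 d).

3.62 days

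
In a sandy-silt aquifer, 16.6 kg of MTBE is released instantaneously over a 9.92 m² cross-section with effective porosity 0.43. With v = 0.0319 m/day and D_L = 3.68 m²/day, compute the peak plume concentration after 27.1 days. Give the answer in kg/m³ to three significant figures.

0.110 kg/m³

The peak of an instantaneous 1D plume sits at x = vt; there the Gaussian factor is 1 and C_max = M/(n_e·A·√(4πDt)), where n_e·A is the pore area the mass is dissolved in.
√(4πDt) = √(4π × 3.68 × 27.1) = 35.40 m, so C_max = 16.6/(0.43 × 9.92 × 35.40) = 0.110 kg/m³.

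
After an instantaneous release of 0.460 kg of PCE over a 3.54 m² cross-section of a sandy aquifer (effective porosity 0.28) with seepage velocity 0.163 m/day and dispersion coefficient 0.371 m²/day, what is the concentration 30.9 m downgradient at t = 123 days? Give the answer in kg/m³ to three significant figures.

For an instantaneous plane source, C(x,t) = M/(n_e·A·√(4πDt)) · exp(−(x−vt)²/(4Dt)), with n_e·A the pore (flow) area.
Plume center vt = 0.163 × 123 = 20.049 m, so the well at 30.9 m is 10.851 m downgradient of the peak.
√(4πDt) = 23.95 m, giving peak height M/(n_e·A·√(4πDt)) = 0.460/(0.28 × 3.54 × 23.95) = 0.01938 kg/m³.
(x−vt)²/(4Dt) = (10.851)²/(4 × 0.371 × 123) = 0.6451; exp(−0.6451) = 0.5246.
C = 0.01938 × 0.5246 = 0.0102 kg/m³.

0.0102 kg/m³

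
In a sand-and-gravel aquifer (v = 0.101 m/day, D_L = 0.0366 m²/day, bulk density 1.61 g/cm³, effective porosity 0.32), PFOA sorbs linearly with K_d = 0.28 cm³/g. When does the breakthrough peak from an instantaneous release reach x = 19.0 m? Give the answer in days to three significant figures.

Retardation factor R = 1 + ρ_b·K_d/n = 1 + 1.61 × 0.28/0.32 = 2.409.
Sorption retards both mechanisms: v_R = v/R = 0.04193 m/day, D_R = D/R = 0.01519 m²/day.
Peak time from v_R²t² + 2D_R t − x² = 0: t = (√(D_R² + v_R²x²) − D_R)/v_R².
√(D_R² + v_R²x²) = √(0.01519² + 0.04193² × 19.0²) = 0.7968; v_R² = 0.001758.
t = (0.7968 − 0.01519)/0.001758 = 445 days.

445 days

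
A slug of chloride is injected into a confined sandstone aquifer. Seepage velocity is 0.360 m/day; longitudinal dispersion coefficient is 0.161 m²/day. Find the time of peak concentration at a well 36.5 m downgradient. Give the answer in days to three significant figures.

For the 1D instantaneous-source solution, setting ∂C/∂t = 0 at fixed x gives v²t² + 2Dt − x² = 0, so t = (√(D² + v²x²) − D)/v².
√(D² + v²x²) = √(0.161² + 0.360² × 36.5²) = 13.14; v² = 0.1296.
t = (13.14 − 0.161)/0.1296 = 100 days (vs. the pure-advection estimate x/v = 101 d).

100 days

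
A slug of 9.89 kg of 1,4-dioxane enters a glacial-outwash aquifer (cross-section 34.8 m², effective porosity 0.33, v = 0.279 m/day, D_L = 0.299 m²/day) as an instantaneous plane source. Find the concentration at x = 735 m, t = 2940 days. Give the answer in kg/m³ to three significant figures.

For an instantaneous plane source, C(x,t) = M/(n_e·A·√(4πDt)) · exp(−(x−vt)²/(4Dt)), with n_e·A the pore (flow) area.
Plume center vt = 0.279 × 2940 = 820.26 m, so the well at 735 m is 85.26 m upgradient of the peak.
√(4πDt) = 105.1 m, giving peak height M/(n_e·A·√(4πDt)) = 9.89/(0.33 × 34.8 × 105.1) = 0.008194 kg/m³.
(x−vt)²/(4Dt) = (-85.26)²/(4 × 0.299 × 2940) = 2.067; exp(−2.067) = 0.1266.
C = 0.008194 × 0.1266 = 0.00104 kg/m³.

0.00104 kg/m³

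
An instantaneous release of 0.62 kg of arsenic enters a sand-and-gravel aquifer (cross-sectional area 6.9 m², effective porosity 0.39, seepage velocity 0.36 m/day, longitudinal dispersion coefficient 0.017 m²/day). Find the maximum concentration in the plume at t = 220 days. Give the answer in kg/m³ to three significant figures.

0.0336 kg/m³

The peak of an instantaneous 1D plume sits at x = vt; there the Gaussian factor is 1 and C_max = M/(n_e·A·√(4πDt)), where n_e·A is the pore area the mass is dissolved in.
√(4πDt) = √(4π × 0.017 × 220) = 6.856 m, so C_max = 0.62/(0.39 × 6.9 × 6.856) = 0.0336 kg/m³.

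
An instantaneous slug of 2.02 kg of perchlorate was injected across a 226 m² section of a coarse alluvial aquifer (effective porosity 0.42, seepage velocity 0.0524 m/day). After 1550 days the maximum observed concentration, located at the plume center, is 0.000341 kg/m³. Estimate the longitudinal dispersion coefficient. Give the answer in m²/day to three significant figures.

0.200 m²/day

At the plume center C_max = M/(n_e·A·√(4πDt)), so D = M²/(4πt·(n_e·A·C_max)²).
n_e·A·C_max = 0.42 × 226 × 0.000341 = 0.03237 kg/m.
D = 2.02²/(4π × 1550 × 0.03237²) = 0.200 m²/day.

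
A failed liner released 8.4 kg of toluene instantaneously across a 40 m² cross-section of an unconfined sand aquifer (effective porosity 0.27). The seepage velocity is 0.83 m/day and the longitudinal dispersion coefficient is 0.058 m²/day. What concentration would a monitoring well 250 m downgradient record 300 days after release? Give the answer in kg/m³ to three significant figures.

0.0518 kg/m³

For an instantaneous plane source, C(x,t) = M/(n_e·A·√(4πDt)) · exp(−(x−vt)²/(4Dt)), with n_e·A the pore (flow) area.
Plume center vt = 0.83 × 300 = 249 m, so the well at 250 m is 1 m downgradient of the peak.
√(4πDt) = 14.79 m, giving peak height M/(n_e·A·√(4πDt)) = 8.4/(0.27 × 40 × 14.79) = 0.05259 kg/m³.
(x−vt)²/(4Dt) = (1)²/(4 × 0.058 × 300) = 0.01437; exp(−0.01437) = 0.9857.
C = 0.05259 × 0.9857 = 0.0518 kg/m³.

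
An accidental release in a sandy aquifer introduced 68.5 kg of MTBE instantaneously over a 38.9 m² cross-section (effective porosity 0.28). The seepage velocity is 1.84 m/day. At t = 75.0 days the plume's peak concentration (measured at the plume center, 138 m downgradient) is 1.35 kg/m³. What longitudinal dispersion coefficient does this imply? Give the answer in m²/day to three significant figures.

At the plume center C_max = M/(n_e·A·√(4πDt)), so D = M²/(4πt·(n_e·A·C_max)²).
n_e·A·C_max = 0.28 × 38.9 × 1.35 = 14.70 kg/m.
D = 68.5²/(4π × 75.0 × 14.70²) = 0.0230 m²/day.

0.0230 m²/day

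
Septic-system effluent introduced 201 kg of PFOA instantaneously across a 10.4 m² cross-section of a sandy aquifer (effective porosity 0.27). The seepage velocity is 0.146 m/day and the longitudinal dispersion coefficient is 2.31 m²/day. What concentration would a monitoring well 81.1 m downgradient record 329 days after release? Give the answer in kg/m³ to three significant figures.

0.511 kg/m³

For an instantaneous plane source, C(x,t) = M/(n_e·A·√(4πDt)) · exp(−(x−vt)²/(4Dt)), with n_e·A the pore (flow) area.
Plume center vt = 0.146 × 329 = 48.034 m, so the well at 81.1 m is 33.066 m downgradient of the peak.
√(4πDt) = 97.73 m, giving peak height M/(n_e·A·√(4πDt)) = 201/(0.27 × 10.4 × 97.73) = 0.7324 kg/m³.
(x−vt)²/(4Dt) = (33.066)²/(4 × 2.31 × 329) = 0.3597; exp(−0.3597) = 0.6979.
C = 0.7324 × 0.6979 = 0.511 kg/m³.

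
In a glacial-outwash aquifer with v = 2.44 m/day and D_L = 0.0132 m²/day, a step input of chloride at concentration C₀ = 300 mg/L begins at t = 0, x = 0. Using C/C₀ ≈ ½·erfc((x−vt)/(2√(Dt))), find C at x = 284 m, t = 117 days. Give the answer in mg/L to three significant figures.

240 mg/L

For a continuous step input, C/C₀ ≈ ½·erfc((x−vt)/(2√(Dt))).
vt = 2.44 × 117 = 285.48 m and 2√(Dt) = 2√(0.0132 × 117) = 2.485 m.
Argument (x−vt)/(2√(Dt)) = (284 − 285.48)/2.485 = -0.5956; ½·erfc(-0.5956) = 0.8002.
C = 300 × 0.8002 = 240 mg/L.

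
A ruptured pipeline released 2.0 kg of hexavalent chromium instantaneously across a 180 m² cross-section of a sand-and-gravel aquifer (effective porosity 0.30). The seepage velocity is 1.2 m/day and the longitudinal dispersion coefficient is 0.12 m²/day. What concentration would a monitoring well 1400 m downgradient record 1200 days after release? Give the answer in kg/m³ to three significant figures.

For an instantaneous plane source, C(x,t) = M/(n_e·A·√(4πDt)) · exp(−(x−vt)²/(4Dt)), with n_e·A the pore (flow) area.
Plume center vt = 1.2 × 1200 = 1440 m, so the well at 1400 m is 40 m upgradient of the peak.
√(4πDt) = 42.54 m, giving peak height M/(n_e·A·√(4πDt)) = 2.0/(0.30 × 180 × 42.54) = 0.0008706 kg/m³.
(x−vt)²/(4Dt) = (-40)²/(4 × 0.12 × 1200) = 2.778; exp(−2.778) = 0.06216.
C = 0.0008706 × 0.06216 = 5.41e-05 kg/m³.

5.41e-05 kg/m³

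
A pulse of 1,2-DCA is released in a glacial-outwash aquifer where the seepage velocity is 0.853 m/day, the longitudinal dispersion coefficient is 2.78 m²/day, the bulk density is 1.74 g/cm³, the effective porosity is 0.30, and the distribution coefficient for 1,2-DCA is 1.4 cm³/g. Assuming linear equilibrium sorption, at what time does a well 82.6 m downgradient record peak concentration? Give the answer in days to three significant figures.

849 days

Retardation factor R = 1 + ρ_b·K_d/n = 1 + 1.74 × 1.4/0.30 = 9.120.
Sorption retards both mechanisms: v_R = v/R = 0.09353 m/day, D_R = D/R = 0.3048 m²/day.
Peak time from v_R²t² + 2D_R t − x² = 0: t = (√(D_R² + v_R²x²) − D_R)/v_R².
√(D_R² + v_R²x²) = √(0.3048² + 0.09353² × 82.6²) = 7.732; v_R² = 0.008748.
t = (7.732 − 0.3048)/0.008748 = 849 days.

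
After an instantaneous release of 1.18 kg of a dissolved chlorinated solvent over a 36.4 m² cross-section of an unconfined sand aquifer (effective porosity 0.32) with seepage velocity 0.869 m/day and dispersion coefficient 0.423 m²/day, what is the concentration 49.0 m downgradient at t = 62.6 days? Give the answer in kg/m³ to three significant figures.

For an instantaneous plane source, C(x,t) = M/(n_e·A·√(4πDt)) · exp(−(x−vt)²/(4Dt)), with n_e·A the pore (flow) area.
Plume center vt = 0.869 × 62.6 = 54.3994 m, so the well at 49.0 m is 5.3994 m upgradient of the peak.
√(4πDt) = 18.24 m, giving peak height M/(n_e·A·√(4πDt)) = 1.18/(0.32 × 36.4 × 18.24) = 0.005554 kg/m³.
(x−vt)²/(4Dt) = (-5.3994)²/(4 × 0.423 × 62.6) = 0.2752; exp(−0.2752) = 0.7594.
C = 0.005554 × 0.7594 = 0.00422 kg/m³.

0.00422 kg/m³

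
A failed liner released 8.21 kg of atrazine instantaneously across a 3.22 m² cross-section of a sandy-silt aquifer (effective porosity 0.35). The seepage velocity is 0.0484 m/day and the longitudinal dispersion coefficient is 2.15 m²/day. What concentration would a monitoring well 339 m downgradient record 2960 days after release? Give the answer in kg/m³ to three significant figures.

For an instantaneous plane source, C(x,t) = M/(n_e·A·√(4πDt)) · exp(−(x−vt)²/(4Dt)), with n_e·A the pore (flow) area.
Plume center vt = 0.0484 × 2960 = 143.264 m, so the well at 339 m is 195.736 m downgradient of the peak.
√(4πDt) = 282.8 m, giving peak height M/(n_e·A·√(4πDt)) = 8.21/(0.35 × 3.22 × 282.8) = 0.02576 kg/m³.
(x−vt)²/(4Dt) = (195.736)²/(4 × 2.15 × 2960) = 1.505; exp(−1.505) = 0.2220.
C = 0.02576 × 0.2220 = 0.00572 kg/m³.

0.00572 kg/m³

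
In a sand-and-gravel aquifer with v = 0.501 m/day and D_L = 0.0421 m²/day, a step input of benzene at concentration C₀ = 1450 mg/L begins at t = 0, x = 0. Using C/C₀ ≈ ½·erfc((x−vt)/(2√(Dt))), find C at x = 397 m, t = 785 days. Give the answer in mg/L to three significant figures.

470 mg/L

For a continuous step input, C/C₀ ≈ ½·erfc((x−vt)/(2√(Dt))).
vt = 0.501 × 785 = 393.285 m and 2√(Dt) = 2√(0.0421 × 785) = 11.50 m.
Argument (x−vt)/(2√(Dt)) = (397 − 393.285)/11.50 = 0.3230; ½·erfc(0.3230) = 0.3239.
C = 1450 × 0.3239 = 470 mg/L.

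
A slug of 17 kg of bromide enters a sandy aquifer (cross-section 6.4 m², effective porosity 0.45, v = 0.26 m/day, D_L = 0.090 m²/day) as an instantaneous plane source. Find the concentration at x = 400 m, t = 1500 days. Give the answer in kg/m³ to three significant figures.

For an instantaneous plane source, C(x,t) = M/(n_e·A·√(4πDt)) · exp(−(x−vt)²/(4Dt)), with n_e·A the pore (flow) area.
Plume center vt = 0.26 × 1500 = 390 m, so the well at 400 m is 10 m downgradient of the peak.
√(4πDt) = 41.19 m, giving peak height M/(n_e·A·√(4πDt)) = 17/(0.45 × 6.4 × 41.19) = 0.1433 kg/m³.
(x−vt)²/(4Dt) = (10)²/(4 × 0.090 × 1500) = 0.1852; exp(−0.1852) = 0.8309.
C = 0.1433 × 0.8309 = 0.119 kg/m³.

0.119 kg/m³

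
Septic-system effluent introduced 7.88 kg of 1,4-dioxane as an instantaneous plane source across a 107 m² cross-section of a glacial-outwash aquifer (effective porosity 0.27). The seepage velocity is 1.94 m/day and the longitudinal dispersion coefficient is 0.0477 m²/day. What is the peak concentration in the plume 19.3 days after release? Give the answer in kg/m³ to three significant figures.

The peak of an instantaneous 1D plume sits at x = vt; there the Gaussian factor is 1 and C_max = M/(n_e·A·√(4πDt)), where n_e·A is the pore area the mass is dissolved in.
√(4πDt) = √(4π × 0.0477 × 19.3) = 3.401 m, so C_max = 7.88/(0.27 × 107 × 3.401) = 0.0802 kg/m³.

0.0802 kg/m³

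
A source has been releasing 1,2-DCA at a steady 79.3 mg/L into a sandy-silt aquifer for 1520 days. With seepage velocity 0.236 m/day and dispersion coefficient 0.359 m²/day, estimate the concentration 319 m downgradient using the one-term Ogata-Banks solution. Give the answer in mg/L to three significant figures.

70.2 mg/L

For a continuous step input, C/C₀ ≈ ½·erfc((x−vt)/(2√(Dt))).
vt = 0.236 × 1520 = 358.72 m and 2√(Dt) = 2√(0.359 × 1520) = 46.72 m.
Argument (x−vt)/(2√(Dt)) = (319 − 358.72)/46.72 = -0.8502; ½·erfc(-0.8502) = 0.8854.
C = 79.3 × 0.8854 = 70.2 mg/L.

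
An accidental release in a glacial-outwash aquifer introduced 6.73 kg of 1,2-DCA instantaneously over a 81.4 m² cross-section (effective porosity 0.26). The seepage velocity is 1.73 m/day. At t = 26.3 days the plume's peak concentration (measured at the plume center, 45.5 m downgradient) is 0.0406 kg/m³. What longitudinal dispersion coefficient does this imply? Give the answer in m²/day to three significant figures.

At the plume center C_max = M/(n_e·A·√(4πDt)), so D = M²/(4πt·(n_e·A·C_max)²).
n_e·A·C_max = 0.26 × 81.4 × 0.0406 = 0.8593 kg/m.
D = 6.73²/(4π × 26.3 × 0.8593²) = 0.186 m²/day.

0.186 m²/day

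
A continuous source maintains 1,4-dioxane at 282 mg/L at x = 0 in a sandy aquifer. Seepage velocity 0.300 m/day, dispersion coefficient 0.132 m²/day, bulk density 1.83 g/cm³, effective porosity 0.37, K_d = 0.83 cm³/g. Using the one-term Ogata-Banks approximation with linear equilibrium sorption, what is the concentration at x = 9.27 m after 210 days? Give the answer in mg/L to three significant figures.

Retardation factor R = 1 + ρ_b·K_d/n = 1 + 1.83 × 0.83/0.37 = 5.105.
Sorption retards both mechanisms: v_R = v/R = 0.05877 m/day, D_R = D/R = 0.02586 m²/day.
v_R·t = 0.05877 × 210 = 12.3417 m; 2√(D_R t) = 4.661 m; argument = (9.27 − 12.3417)/4.661 = -0.6590.
C = C₀ × ½·erfc(-0.6590) = 282 × 0.8243 = 232 mg/L.

232 mg/L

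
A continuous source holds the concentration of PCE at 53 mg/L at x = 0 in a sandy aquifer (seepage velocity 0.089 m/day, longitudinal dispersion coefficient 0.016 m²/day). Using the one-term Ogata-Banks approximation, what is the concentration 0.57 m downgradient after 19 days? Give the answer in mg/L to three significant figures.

49.0 mg/L

For a continuous step input, C/C₀ ≈ ½·erfc((x−vt)/(2√(Dt))).
vt = 0.089 × 19 = 1.691 m and 2√(Dt) = 2√(0.016 × 19) = 1.103 m.
Argument (x−vt)/(2√(Dt)) = (0.57 − 1.691)/1.103 = -1.016; ½·erfc(-1.016) = 0.9246.
C = 53 × 0.9246 = 49.0 mg/L.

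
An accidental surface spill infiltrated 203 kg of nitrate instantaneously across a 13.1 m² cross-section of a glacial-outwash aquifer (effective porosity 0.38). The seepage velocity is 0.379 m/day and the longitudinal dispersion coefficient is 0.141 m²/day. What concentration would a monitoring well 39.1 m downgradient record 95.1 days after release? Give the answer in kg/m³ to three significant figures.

2.64 kg/m³

For an instantaneous plane source, C(x,t) = M/(n_e·A·√(4πDt)) · exp(−(x−vt)²/(4Dt)), with n_e·A the pore (flow) area.
Plume center vt = 0.379 × 95.1 = 36.0429 m, so the well at 39.1 m is 3.0571 m downgradient of the peak.
√(4πDt) = 12.98 m, giving peak height M/(n_e·A·√(4πDt)) = 203/(0.38 × 13.1 × 12.98) = 3.142 kg/m³.
(x−vt)²/(4Dt) = (3.0571)²/(4 × 0.141 × 95.1) = 0.1742; exp(−0.1742) = 0.8401.
C = 3.142 × 0.8401 = 2.64 kg/m³.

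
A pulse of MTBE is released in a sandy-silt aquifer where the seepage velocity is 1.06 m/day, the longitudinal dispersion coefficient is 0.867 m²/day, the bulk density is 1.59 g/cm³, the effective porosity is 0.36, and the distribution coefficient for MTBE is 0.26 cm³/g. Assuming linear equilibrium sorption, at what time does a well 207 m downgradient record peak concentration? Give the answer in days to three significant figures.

418 days

Retardation factor R = 1 + ρ_b·K_d/n = 1 + 1.59 × 0.26/0.36 = 2.148.
Sorption retards both mechanisms: v_R = v/R = 0.4935 m/day, D_R = D/R = 0.4036 m²/day.
Peak time from v_R²t² + 2D_R t − x² = 0: t = (√(D_R² + v_R²x²) − D_R)/v_R².
√(D_R² + v_R²x²) = √(0.4036² + 0.4935² × 207²) = 102.2; v_R² = 0.2435.
t = (102.2 − 0.4036)/0.2435 = 418 days.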